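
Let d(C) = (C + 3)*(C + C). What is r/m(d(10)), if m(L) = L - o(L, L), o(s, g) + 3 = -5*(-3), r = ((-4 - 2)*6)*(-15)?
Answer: 135/62 ≈ 2.1774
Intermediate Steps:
d(C) = 2*C*(3 + C) (d(C) = (3 + C)*(2*C) = 2*C*(3 + C))
r = 540 (r = -6*6*(-15) = -36*(-15) = 540)
o(s, g) = 12 (o(s, g) = -3 - 5*(-3) = -3 + 15 = 12)
m(L) = -12 + L (m(L) = L - 1*12 = L - 12 = -12 + L)
r/m(d(10)) = 540/(-12 + 2*10*(3 + 10)) = 540/(-12 + 2*10*13) = 540/(-12 + 260) = 540/248 = 540*(1/248) = 135/62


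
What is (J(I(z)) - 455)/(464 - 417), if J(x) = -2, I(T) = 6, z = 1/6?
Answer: -457/47 ≈ -9.7234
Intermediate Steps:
z = ⅙ ≈ 0.16667
(J(I(z)) - 455)/(464 - 417) = (-2 - 455)/(464 - 417) = -457/47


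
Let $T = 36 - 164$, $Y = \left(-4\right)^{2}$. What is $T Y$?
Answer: $-2048$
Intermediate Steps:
$Y = 16$
$T = -128$ ($T = 36 - 164 = -128$)
$T Y = \left(-128\right) 16 = -2048$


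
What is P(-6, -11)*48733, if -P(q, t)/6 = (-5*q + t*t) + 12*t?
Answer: -5555562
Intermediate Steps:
P(q, t) = -72*t - 6*t² + 30*q (P(q, t) = -6*((-5*q + t*t) + 12*t) = -6*((-5*q + t²) + 12*t) = -6*((t² - 5*q) + 12*t) = -6*(t² - 5*q + 12*t) = -72*t - 6*t² + 30*q)
P(-6, -11)*48733 = (-72*(-11) - 6*(-11)² + 30*(-6))*48733 = (792 - 6*121 - 180)*48733 = (792 - 726 - 180)*48733 = -114*48733 = -5555562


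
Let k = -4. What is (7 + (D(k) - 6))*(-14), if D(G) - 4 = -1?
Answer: -56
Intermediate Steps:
D(G) = 3 (D(G) = 4 - 1 = 3)
(7 + (D(k) - 6))*(-14) = (7 + (3 - 6))*(-14) = (7 - 3)*(-14) = 4*(-14) = -56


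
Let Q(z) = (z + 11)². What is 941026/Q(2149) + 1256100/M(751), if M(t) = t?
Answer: 2930583435263/1751932800 ≈ 1672.8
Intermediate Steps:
Q(z) = (11 + z)²
941026/Q(2149) + 1256100/M(751) = 941026/((11 + 2149)²) + 1256100/751 = 941026/(2160²) + 1256100*(1/751) = 941026/4665600 + 1256100/751 = 941026*(1/4665600) + 1256100/751 = 470513/2332800 + 1256100/751 = 2930583435263/1751932800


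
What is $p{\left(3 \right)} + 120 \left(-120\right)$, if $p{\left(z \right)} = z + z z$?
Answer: $-14388$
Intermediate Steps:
$p{\left(z \right)} = z + z^{2}$
$p{\left(3 \right)} + 120 \left(-120\right) = 3 \left(1 + 3\right) + 120 \left(-120\right) = 3 \cdot 4 - 14400 = 12 - 14400 = -14388$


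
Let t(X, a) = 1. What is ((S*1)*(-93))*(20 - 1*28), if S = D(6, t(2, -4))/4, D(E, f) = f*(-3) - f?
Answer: -744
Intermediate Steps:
D(E, f) = -4*f (D(E, f) = -3*f - f = -4*f)
S = -1 (S = -4*1/4 = -1)
((S*1)*(-93))*(20 - 1*28) = (-1*1*(-93))*(20 - 1*28) = (-1*(-93))*(20 - 28) = 93*(-8) = -744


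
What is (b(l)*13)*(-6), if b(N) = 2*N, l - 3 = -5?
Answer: 312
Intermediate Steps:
l = -2 (l = 3 - 5 = -2)
(b(l)*13)*(-6) = ((2*(-2))*13)*(-6) = -4*13*(-6) = -52*(-6) = 312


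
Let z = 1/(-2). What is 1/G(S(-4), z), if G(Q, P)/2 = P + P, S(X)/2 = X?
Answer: -1/2 ≈ -0.50000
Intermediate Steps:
S(X) = 2*X
z = -1/2 ≈ -0.50000
G(Q, P) = 4*P (G(Q, P) = 2*(P + P) = 2*(2*P) = 4*P)
1/G(S(-4), z) = 1/(4*(-1/2)) = 1/(-2) = -1/2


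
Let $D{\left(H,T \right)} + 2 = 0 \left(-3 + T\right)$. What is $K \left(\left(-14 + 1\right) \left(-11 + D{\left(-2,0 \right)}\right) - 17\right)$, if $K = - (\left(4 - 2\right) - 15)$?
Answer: $1976$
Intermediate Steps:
$D{\left(H,T \right)} = -2$ ($D{\left(H,T \right)} = -2 + 0 \left(-3 + T\right) = -2 + 0 = -2$)
$K = 13$ ($K = - (\left(4 - 2\right) - 15) = - (2 - 15) = \left(-1\right) \left(-13\right) = 13$)
$K \left(\left(-14 + 1\right) \left(-11 + D{\left(-2,0 \right)}\right) - 17\right) = 13 \left(\left(-14 + 1\right) \left(-11 - 2\right) - 17\right) = 13 \left(\left(-13\right) \left(-13\right) - 17\right) = 13 \left(169 - 17\right) = 13 \cdot 152 = 1976$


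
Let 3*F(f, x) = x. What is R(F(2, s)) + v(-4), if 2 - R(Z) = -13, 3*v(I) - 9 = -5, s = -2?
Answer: 49/3 ≈ 16.333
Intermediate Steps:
v(I) = 4/3 (v(I) = 3 + (⅓)*(-5) = 3 - 5/3 = 4/3)
F(f, x) = x/3
R(Z) = 15 (R(Z) = 2 - 1*(-13) = 2 + 13 = 15)
R(F(2, s)) + v(-4) = 15 + 4/3 = 49/3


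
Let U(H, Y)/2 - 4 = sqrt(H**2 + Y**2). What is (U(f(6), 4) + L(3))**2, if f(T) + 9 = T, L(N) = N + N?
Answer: 576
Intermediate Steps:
L(N) = 2*N
f(T) = -9 + T
U(H, Y) = 8 + 2*sqrt(H**2 + Y**2)
(U(f(6), 4) + L(3))**2 = ((8 + 2*sqrt((-9 + 6)**2 + 4**2)) + 2*3)**2 = ((8 + 2*sqrt((-3)**2 + 16)) + 6)**2 = ((8 + 2*sqrt(9 + 16)) + 6)**2 = ((8 + 2*sqrt(25)) + 6)**2 = ((8 + 2*5) + 6)**2 = ((8 + 10) + 6)**2 = (18 + 6)**2 = 24**2 = 576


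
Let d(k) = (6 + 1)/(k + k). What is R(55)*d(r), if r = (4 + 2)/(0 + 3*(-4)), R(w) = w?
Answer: -385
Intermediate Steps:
r = -1/2 (r = 6/(0 - 12) = 6/(-12) = 6*(-1/12) = -1/2 ≈ -0.50000)
d(k) = 7/(2*k) (d(k) = 7/((2*k)) = 7*(1/(2*k)) = 7/(2*k))
R(55)*d(r) = 55*(7/(2*(-1/2))) = 55*((7/2)*(-2)) = 55*(-7) = -385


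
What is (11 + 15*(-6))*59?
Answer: -4661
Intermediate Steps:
(11 + 15*(-6))*59 = (11 - 90)*59 = -79*59 = -4661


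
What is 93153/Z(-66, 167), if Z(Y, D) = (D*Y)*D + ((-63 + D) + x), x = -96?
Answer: -93153/1840666 ≈ -0.050608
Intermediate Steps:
Z(Y, D) = -159 + D + Y*D² (Z(Y, D) = (D*Y)*D + ((-63 + D) - 96) = Y*D² + (-159 + D) = -159 + D + Y*D²)
93153/Z(-66, 167) = 93153/(-159 + 167 - 66*167²) = 93153/(-159 + 167 - 66*27889) = 93153/(-159 + 167 - 1840674) = 93153/(-1840666) = 93153*(-1/1840666) = -93153/1840666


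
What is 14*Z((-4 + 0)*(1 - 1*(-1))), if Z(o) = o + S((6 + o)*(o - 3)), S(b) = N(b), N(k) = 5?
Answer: -42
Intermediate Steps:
S(b) = 5
Z(o) = 5 + o (Z(o) = o + 5 = 5 + o)
14*Z((-4 + 0)*(1 - 1*(-1))) = 14*(5 + (-4 + 0)*(1 - 1*(-1))) = 14*(5 - 4*(1 + 1)) = 14*(5 - 4*2) = 14*(5 - 8) = 14*(-3) = -42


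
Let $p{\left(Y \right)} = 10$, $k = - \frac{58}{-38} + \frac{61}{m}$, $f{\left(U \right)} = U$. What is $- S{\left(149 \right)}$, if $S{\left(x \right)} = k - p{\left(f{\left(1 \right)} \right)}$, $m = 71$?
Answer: $\frac{10272}{1349} \approx 7.6145$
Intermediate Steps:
$k = \frac{3218}{1349}$ ($k = - \frac{58}{-38} + \frac{61}{71} = \left(-58\right) \left(- \frac{1}{38}\right) + 61 \cdot \frac{1}{71} = \frac{29}{19} + \frac{61}{71} = \frac{3218}{1349} \approx 2.3855$)
$S{\left(x \right)} = - \frac{10272}{1349}$ ($S{\left(x \right)} = \frac{3218}{1349} - 10 = - \frac{10272}{1349}$)
$- S{\left(149 \right)} = \left(-1\right) \left(- \frac{10272}{1349}\right) = \frac{10272}{1349}$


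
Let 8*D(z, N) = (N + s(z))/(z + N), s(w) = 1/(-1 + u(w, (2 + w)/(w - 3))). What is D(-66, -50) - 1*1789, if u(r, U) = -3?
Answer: -6640567/3712 ≈ -1788.9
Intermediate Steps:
s(w) = -¼ (s(w) = 1/(-1 - 3) = 1/(-4) = -¼)
D(z, N) = (-¼ + N)/(8*(N + z)) (D(z, N) = ((N - ¼)/(z + N))/8 = ((-¼ + N)/(N + z))/8 = (-¼ + N)/(8*(N + z)))
D(-66, -50) - 1*1789 = (-1/32 + (⅛)*(-50))/(-50 - 66) - 1*1789 = (-1/32 - 25/4)/(-116) - 1789 = -1/116*(-201/32) - 1789 = 201/3712 - 1789 = -6640567/3712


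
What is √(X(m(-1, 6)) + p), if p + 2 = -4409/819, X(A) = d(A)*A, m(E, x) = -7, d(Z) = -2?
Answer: √493129/273 ≈ 2.5723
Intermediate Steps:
X(A) = -2*A
p = -6047/819 (p = -2 - 4409/819 = -6047/819 ≈ -7.3834)
√(X(m(-1, 6)) + p) = √(-2*(-7) - 6047/819) = √(14 - 6047/819) = √(5419/819) = √493129/273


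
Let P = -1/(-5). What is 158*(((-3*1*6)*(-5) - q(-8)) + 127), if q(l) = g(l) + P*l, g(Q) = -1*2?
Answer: 174274/5 ≈ 34855.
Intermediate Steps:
g(Q) = -2
P = ⅕ (P = -1*(-⅕) = ⅕ ≈ 0.20000)
q(l) = -2 + l/5
158*(((-3*1*6)*(-5) - q(-8)) + 127) = 158*(((-3*1*6)*(-5) - (-2 + (⅕)*(-8))) + 127) = 158*((-3*6*(-5) - (-2 - 8/5)) + 127) = 158*((-18*(-5) - 1*(-18/5)) + 127) = 158*((90 + 18/5) + 127) = 158*(468/5 + 127) = 158*(1103/5) = 174274/5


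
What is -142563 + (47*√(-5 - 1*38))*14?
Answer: -142563 + 658*I*√43 ≈ -1.4256e+5 + 4314.8*I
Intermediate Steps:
-142563 + (47*√(-5 - 1*38))*14 = -142563 + (47*√(-5 - 38))*14 = -142563 + (47*√(-43))*14 = -142563 + (47*(I*√43))*14 = -142563 + (47*I*√43)*14 = -142563 + 658*I*√43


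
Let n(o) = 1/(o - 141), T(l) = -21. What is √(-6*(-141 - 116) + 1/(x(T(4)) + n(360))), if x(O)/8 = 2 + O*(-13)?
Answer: √357947963467161/481801 ≈ 39.268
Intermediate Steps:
x(O) = 16 - 104*O (x(O) = 8*(2 + O*(-13)) = 8*(2 - 13*O) = 16 - 104*O)
n(o) = 1/(-141 + o)
√(-6*(-141 - 116) + 1/(x(T(4)) + n(360))) = √(-6*(-141 - 116) + 1/((16 - 104*(-21)) + 1/(-141 + 360))) = √(-6*(-257) + 1/((16 + 2184) + 1/219)) = √(1542 + 1/(2200 + 1/219)) = √(1542 + 1/(481801/219)) = √(1542 + 219/481801) = √(742937361/481801) = √357947963467161/481801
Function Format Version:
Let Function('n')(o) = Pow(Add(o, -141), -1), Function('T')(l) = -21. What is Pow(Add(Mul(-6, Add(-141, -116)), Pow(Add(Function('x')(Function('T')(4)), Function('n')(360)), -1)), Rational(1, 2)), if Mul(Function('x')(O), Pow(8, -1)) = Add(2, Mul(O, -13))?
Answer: Mul(Rational(1, 481801), Pow(357947963467161, Rational(1, 2))) ≈ 39.268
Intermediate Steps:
Function('x')(O) = Add(16, Mul(-104, O)) (Function('x')(O) = Mul(8, Add(2, Mul(O, -13))) = Mul(8, Add(2, Mul(-13, O))) = Add(16, Mul(-104, O)))
Function('n')(o) = Pow(Add(-141, o), -1)
Pow(Add(Mul(-6, Add(-141, -116)), Pow(Add(Function('x')(Function('T')(4)), Function('n')(360)), -1)), Rational(1, 2)) = Pow(Add(Mul(-6, Add(-141, -116)), Pow(Add(Add(16, Mul(-104, -21)), Pow(Add(-141, 360), -1)), -1)), Rational(1, 2)) = Pow(Add(Mul(-6, -257), Pow(Add(Add(16, 2184), Pow(219, -1)), -1)), Rational(1, 2)) = Pow(Add(1542, Pow(Add(2200, Rational(1, 219)), -1)), Rational(1, 2)) = Pow(Add(1542, Pow(Rational(481801, 219), -1)), Rational(1, 2)) = Pow(Add(1542, Rational(219, 481801)), Rational(1, 2)) = Pow(Rational(742937361, 481801), Rational(1, 2)) = Mul(Rational(1, 481801), Pow(357947963467161, Rational(1, 2)))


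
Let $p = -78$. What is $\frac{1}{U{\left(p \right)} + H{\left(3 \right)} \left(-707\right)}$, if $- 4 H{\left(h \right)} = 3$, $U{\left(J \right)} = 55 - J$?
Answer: $\frac{4}{2653} \approx 0.0015077$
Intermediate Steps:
$H{\left(h \right)} = - \frac{3}{4}$ ($H{\left(h \right)} = \left(- \frac{1}{4}\right) 3 = - \frac{3}{4}$)
$\frac{1}{U{\left(p \right)} + H{\left(3 \right)} \left(-707\right)} = \frac{1}{\left(55 - -78\right) - - \frac{2121}{4}} = \frac{1}{\left(55 + 78\right) + \frac{2121}{4}} = \frac{1}{133 + \frac{2121}{4}} = \frac{1}{\frac{2653}{4}} = \frac{4}{2653}$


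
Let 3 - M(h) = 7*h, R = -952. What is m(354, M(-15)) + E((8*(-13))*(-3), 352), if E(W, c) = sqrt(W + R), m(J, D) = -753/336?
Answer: -251/112 + 8*I*sqrt(10) ≈ -2.2411 + 25.298*I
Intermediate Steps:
M(h) = 3 - 7*h
m(J, D) = -251/112 (m(J, D) = -753*1/336 = -251/112)
E(W, c) = sqrt(-952 + W) (E(W, c) = sqrt(W - 952) = sqrt(-952 + W))
m(354, M(-15)) + E((8*(-13))*(-3), 352) = -251/112 + sqrt(-952 + (8*(-13))*(-3)) = -251/112 + sqrt(-952 - 104*(-3)) = -251/112 + sqrt(-952 + 312) = -251/112 + sqrt(-640) = -251/112 + 8*I*sqrt(10)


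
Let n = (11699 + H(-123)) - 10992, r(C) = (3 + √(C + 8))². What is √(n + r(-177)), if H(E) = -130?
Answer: √(417 + 78*I) ≈ 20.509 + 1.9016*I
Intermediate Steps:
r(C) = (3 + √(8 + C))²
n = 577 (n = (11699 - 130) - 10992 = 11569 - 10992 = 577)
√(n + r(-177)) = √(577 + (3 + √(8 - 177))²) = √(577 + (3 + √(-169))²) = √(577 + (3 + 13*I)²)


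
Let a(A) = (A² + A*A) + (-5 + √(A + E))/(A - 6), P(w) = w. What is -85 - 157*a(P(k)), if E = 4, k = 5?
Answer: -8249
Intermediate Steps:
a(A) = 2*A² + (-5 + √(4 + A))/(-6 + A) (a(A) = (A² + A*A) + (-5 + √(A + 4))/(A - 6) = (A² + A²) + (-5 + √(4 + A))/(-6 + A) = 2*A² + (-5 + √(4 + A))/(-6 + A))
-85 - 157*a(P(k)) = -85 - 157*(-5 + √(4 + 5) - 12*5² + 2*5³)/(-6 + 5) = -85 - 157*(-5 + √9 - 12*25 + 2*125)/(-1) = -85 - (-157)*(-5 + 3 - 300 + 250) = -85 - (-157)*(-52) = -85 - 157*52 = -85 - 8164 = -8249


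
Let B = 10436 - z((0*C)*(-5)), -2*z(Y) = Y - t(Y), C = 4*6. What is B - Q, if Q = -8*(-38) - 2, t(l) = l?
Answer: 10134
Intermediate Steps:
C = 24
z(Y) = 0 (z(Y) = -(Y - Y)/2 = -½*0 = 0)
Q = 302 (Q = 304 - 2 = 302)
B = 10436 (B = 10436 - 1*0 = 10436 + 0 = 10436)
B - Q = 10436 - 1*302 = 10436 - 302 = 10134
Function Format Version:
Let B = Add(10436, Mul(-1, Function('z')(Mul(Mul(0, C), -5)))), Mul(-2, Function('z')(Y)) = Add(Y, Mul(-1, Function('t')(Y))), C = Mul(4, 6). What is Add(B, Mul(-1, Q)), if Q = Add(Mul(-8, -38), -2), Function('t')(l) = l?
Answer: 10134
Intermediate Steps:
C = 24
Function('z')(Y) = 0 (Function('z')(Y) = Mul(Rational(-1, 2), Add(Y, Mul(-1, Y))) = Mul(Rational(-1, 2), 0) = 0)
Q = 302 (Q = Add(304, -2) = 302)
B = 10436 (B = Add(10436, Mul(-1, 0)) = Add(10436, 0) = 10436)
Add(B, Mul(-1, Q)) = Add(10436, Mul(-1, 302)) = Add(10436, -302) = 10134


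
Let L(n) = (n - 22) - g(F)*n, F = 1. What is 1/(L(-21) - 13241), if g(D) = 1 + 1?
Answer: -1/13242 ≈ -7.5517e-5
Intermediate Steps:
g(D) = 2
L(n) = -22 - n (L(n) = (n - 22) - 2*n = (-22 + n) - 2*n = -22 - n)
1/(L(-21) - 13241) = 1/((-22 - 1*(-21)) - 13241) = 1/((-22 + 21) - 13241) = 1/(-1 - 13241) = 1/(-13242) = -1/13242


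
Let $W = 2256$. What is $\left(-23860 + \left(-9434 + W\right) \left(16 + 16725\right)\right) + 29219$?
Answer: $-120161539$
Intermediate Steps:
$\left(-23860 + \left(-9434 + W\right) \left(16 + 16725\right)\right) + 29219 = \left(-23860 + \left(-9434 + 2256\right) \left(16 + 16725\right)\right) + 29219 = \left(-23860 - 120166898\right) + 29219 = -120190758 + 29219 = -120161539$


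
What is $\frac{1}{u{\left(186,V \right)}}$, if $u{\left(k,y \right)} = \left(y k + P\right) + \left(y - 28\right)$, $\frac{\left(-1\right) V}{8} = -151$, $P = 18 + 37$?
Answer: $\frac{1}{225923} \approx 4.4263 \cdot 10^{-6}$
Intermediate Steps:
$P = 55$
$V = 1208$ ($V = \left(-8\right) \left(-151\right) = 1208$)
$u{\left(k,y \right)} = 27 + y + k y$ ($u{\left(k,y \right)} = \left(y k + 55\right) + \left(y - 28\right) = \left(k y + 55\right) + \left(-28 + y\right) = \left(55 + k y\right) + \left(-28 + y\right) = 27 + y + k y$)
$\frac{1}{u{\left(186,V \right)}} = \frac{1}{27 + 1208 + 186 \cdot 1208} = \frac{1}{27 + 1208 + 224688} = \frac{1}{225923}$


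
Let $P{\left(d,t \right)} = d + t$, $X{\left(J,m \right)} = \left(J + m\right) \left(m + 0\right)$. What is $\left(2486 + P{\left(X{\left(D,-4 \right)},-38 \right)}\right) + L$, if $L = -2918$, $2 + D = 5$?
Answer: $-466$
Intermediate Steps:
$D = 3$ ($D = -2 + 5 = 3$)
$X{\left(J,m \right)} = m \left(J + m\right)$ ($X{\left(J,m \right)} = \left(J + m\right) m = m \left(J + m\right)$)
$\left(2486 + P{\left(X{\left(D,-4 \right)},-38 \right)}\right) + L = \left(2486 - \left(38 + 4 \left(3 - 4\right)\right)\right) - 2918 = \left(2486 - 34\right) - 2918 = 2452 - 2918 = -466$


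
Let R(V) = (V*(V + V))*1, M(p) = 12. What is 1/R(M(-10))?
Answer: 1/288 ≈ 0.0034722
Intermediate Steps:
R(V) = 2*V² (R(V) = (V*(2*V))*1 = (2*V²)*1 = 2*V²)
1/R(M(-10)) = 1/(2*12²) = 1/(2*144) = 1/288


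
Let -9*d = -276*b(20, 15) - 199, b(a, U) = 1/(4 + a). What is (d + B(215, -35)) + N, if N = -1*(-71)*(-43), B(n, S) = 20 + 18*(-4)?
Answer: -55469/18 ≈ -3081.6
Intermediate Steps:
B(n, S) = -52 (B(n, S) = 20 - 72 = -52)
d = 421/18 (d = -(-276/(4 + 20) - 199)/9 = -(-276/24 - 199)/9 = -(-276*1/24 - 199)/9 = -(-23/2 - 199)/9 = -⅑*(-421/2) = 421/18 ≈ 23.389)
N = -3053 (N = 71*(-43) = -3053)
(d + B(215, -35)) + N = (421/18 - 52) - 3053 = -515/18 - 3053 = -55469/18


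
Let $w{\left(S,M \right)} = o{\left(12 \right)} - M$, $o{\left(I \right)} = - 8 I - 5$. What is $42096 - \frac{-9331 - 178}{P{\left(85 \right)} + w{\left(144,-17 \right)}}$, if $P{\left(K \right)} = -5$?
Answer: $\frac{3737035}{89} \approx 41989.0$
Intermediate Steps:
$o{\left(I \right)} = -5 - 8 I$
$w{\left(S,M \right)} = -101 - M$ ($w{\left(S,M \right)} = \left(-5 - 96\right) - M = -101 - M$)
$42096 - \frac{-9331 - 178}{P{\left(85 \right)} + w{\left(144,-17 \right)}} = 42096 - \frac{-9331 - 178}{-5 - 84} = 42096 - - \frac{9509}{-5 + \left(-101 + 17\right)} = 42096 - - \frac{9509}{-5 - 84} = 42096 - - \frac{9509}{-89} = 42096 - \left(-9509\right) \left(- \frac{1}{89}\right) = 42096 - \frac{9509}{89} = \frac{3737035}{89}$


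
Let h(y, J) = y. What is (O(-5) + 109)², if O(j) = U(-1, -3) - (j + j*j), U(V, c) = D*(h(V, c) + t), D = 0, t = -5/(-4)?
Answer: 7921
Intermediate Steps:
t = 5/4 (t = -5*(-¼) = 5/4 ≈ 1.2500)
U(V, c) = 0 (U(V, c) = 0*(V + 5/4) = 0*(5/4 + V) = 0)
O(j) = -j - j² (O(j) = 0 - (j + j*j) = 0 - (j + j²) = 0 + (-j - j²) = -j - j²)
(O(-5) + 109)² = (-5*(-1 - 1*(-5)) + 109)² = (-5*(-1 + 5) + 109)² = (-5*4 + 109)² = (-20 + 109)² = 89² = 7921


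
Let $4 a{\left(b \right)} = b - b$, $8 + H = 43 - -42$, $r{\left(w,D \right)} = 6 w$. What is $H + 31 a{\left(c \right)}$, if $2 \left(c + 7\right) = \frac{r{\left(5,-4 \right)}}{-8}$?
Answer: $77$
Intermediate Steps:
$c = - \frac{71}{8}$ ($c = -7 + \frac{6 \cdot 5 \frac{1}{-8}}{2} = -7 + \frac{30 \left(- \frac{1}{8}\right)}{2} = -7 + \frac{1}{2} \left(- \frac{15}{4}\right) = -7 - \frac{15}{8} = - \frac{71}{8} \approx -8.875$)
$H = 77$ ($H = -8 + \left(43 - -42\right) = -8 + \left(43 + 42\right) = -8 + 85 = 77$)
$a{\left(b \right)} = 0$ ($a{\left(b \right)} = \frac{b - b}{4} = \frac{1}{4} \cdot 0 = 0$)
$H + 31 a{\left(c \right)} = 77 + 31 \cdot 0 = 77 + 0 = 77$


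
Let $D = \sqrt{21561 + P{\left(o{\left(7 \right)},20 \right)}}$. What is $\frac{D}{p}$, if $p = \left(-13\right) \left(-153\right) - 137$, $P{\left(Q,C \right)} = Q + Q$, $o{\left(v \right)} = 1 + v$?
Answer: $\frac{\sqrt{21577}}{1852} \approx 0.079315$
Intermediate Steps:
$P{\left(Q,C \right)} = 2 Q$
$p = 1852$ ($p = 1989 - 137 = 1852$)
$D = \sqrt{21577}$ ($D = \sqrt{21561 + 2 \left(1 + 7\right)} = \sqrt{21561 + 2 \cdot 8} = \sqrt{21561 + 16} = \sqrt{21577} \approx 146.89$)
$\frac{D}{p} = \frac{\sqrt{21577}}{1852}$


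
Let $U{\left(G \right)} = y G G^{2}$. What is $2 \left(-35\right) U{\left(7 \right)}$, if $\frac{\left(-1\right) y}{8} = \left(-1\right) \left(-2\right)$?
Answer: $384160$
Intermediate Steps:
$y = -16$ ($y = - 8 \left(\left(-1\right) \left(-2\right)\right) = \left(-8\right) 2 = -16$)
$U{\left(G \right)} = - 16 G^{3}$ ($U{\left(G \right)} = - 16 G G^{2} = - 16 G^{3}$)
$2 \left(-35\right) U{\left(7 \right)} = 2 \left(-35\right) \left(- 16 \cdot 7^{3}\right) = - 70 \left(\left(-16\right) 343\right) = \left(-70\right) \left(-5488\right) = 384160$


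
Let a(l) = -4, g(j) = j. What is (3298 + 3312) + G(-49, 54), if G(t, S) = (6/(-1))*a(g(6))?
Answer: 6634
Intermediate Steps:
G(t, S) = 24 (G(t, S) = (6/(-1))*(-4) = (6*(-1))*(-4) = -6*(-4) = 24)
(3298 + 3312) + G(-49, 54) = (3298 + 3312) + 24 = 6610 + 24 = 6634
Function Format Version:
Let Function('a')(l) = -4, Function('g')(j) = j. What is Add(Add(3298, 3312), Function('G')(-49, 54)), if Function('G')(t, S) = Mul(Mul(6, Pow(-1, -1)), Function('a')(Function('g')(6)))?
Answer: 6634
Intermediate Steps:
Function('G')(t, S) = 24 (Function('G')(t, S) = Mul(Mul(6, Pow(-1, -1)), -4) = Mul(Mul(6, -1), -4) = Mul(-6, -4) = 24)
Add(Add(3298, 3312), Function('G')(-49, 54)) = Add(Add(3298, 3312), 24) = Add(6610, 24) = 6634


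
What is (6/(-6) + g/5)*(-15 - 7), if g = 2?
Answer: 66/5 ≈ 13.200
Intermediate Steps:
(6/(-6) + g/5)*(-15 - 7) = (6/(-6) + 2/5)*(-15 - 7) = (6*(-1/6) + 2*(1/5))*(-22) = (-1 + 2/5)*(-22) = -3/5*(-22) = 66/5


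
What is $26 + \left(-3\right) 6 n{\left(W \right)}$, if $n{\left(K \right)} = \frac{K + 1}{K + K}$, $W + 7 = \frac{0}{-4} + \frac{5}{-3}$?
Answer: $\frac{469}{26} \approx 18.038$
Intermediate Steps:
$W = - \frac{26}{3}$ ($W = -7 + \left(\frac{0}{-4} + \frac{5}{-3}\right) = -7 + \left(0 \left(- \frac{1}{4}\right) + 5 \left(- \frac{1}{3}\right)\right) = -7 + \left(0 - \frac{5}{3}\right) = -7 - \frac{5}{3} = - \frac{26}{3} \approx -8.6667$)
$n{\left(K \right)} = \frac{1 + K}{2 K}$
$26 + \left(-3\right) 6 n{\left(W \right)} = 26 + \left(-3\right) 6 \frac{1 - \frac{26}{3}}{2 \left(- \frac{26}{3}\right)} = 26 - 18 \cdot \frac{1}{2} \left(- \frac{3}{26}\right) \left(- \frac{23}{3}\right) = 26 - \frac{207}{26} = \frac{469}{26}$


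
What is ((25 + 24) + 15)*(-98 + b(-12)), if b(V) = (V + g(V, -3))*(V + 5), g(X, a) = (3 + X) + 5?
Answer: 896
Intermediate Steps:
g(X, a) = 8 + X
b(V) = (5 + V)*(8 + 2*V) (b(V) = (V + (8 + V))*(V + 5) = (8 + 2*V)*(5 + V) = (5 + V)*(8 + 2*V))
((25 + 24) + 15)*(-98 + b(-12)) = ((25 + 24) + 15)*(-98 + (40 + 2*(-12)² + 18*(-12))) = (49 + 15)*(-98 + (40 + 2*144 - 216)) = 64*(-98 + (40 + 288 - 216)) = 64*(-98 + 112) = 64*14 = 896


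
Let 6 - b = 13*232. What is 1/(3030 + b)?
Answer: 1/20 ≈ 0.050000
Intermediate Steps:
b = -3010 (b = 6 - 13*232 = 6 - 1*3016 = 6 - 3016 = -3010)
1/(3030 + b) = 1/(3030 - 3010) = 1/20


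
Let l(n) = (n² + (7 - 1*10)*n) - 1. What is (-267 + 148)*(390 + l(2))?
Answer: -46053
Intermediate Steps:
l(n) = -1 + n² - 3*n (l(n) = (n² + (7 - 10)*n) - 1 = (n² - 3*n) - 1 = -1 + n² - 3*n)
(-267 + 148)*(390 + l(2)) = (-267 + 148)*(390 + (-1 + 2² - 3*2)) = -119*(390 + (-1 + 4 - 6)) = -119*(390 - 3) = -119*387 = -46053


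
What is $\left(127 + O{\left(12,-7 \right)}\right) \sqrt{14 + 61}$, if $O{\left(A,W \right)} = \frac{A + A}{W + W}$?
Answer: $\frac{4385 \sqrt{3}}{7} \approx 1085.0$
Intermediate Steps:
$O{\left(A,W \right)} = \frac{A}{W}$ ($O{\left(A,W \right)} = \frac{2 A}{2 W} = 2 A \frac{1}{2 W} = \frac{A}{W}$)
$\left(127 + O{\left(12,-7 \right)}\right) \sqrt{14 + 61} = \left(127 + \frac{12}{-7}\right) \sqrt{14 + 61} = \left(127 + 12 \left(- \frac{1}{7}\right)\right) \sqrt{75} = \left(127 - \frac{12}{7}\right) 5 \sqrt{3} = \frac{877 \cdot 5 \sqrt{3}}{7} = \frac{4385 \sqrt{3}}{7}$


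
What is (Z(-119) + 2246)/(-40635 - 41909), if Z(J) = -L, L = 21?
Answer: -2225/82544 ≈ -0.026955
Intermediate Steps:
Z(J) = -21 (Z(J) = -1*21 = -21)
(Z(-119) + 2246)/(-40635 - 41909) = (-21 + 2246)/(-40635 - 41909) = 2225/(-82544) = 2225*(-1/82544) = -2225/82544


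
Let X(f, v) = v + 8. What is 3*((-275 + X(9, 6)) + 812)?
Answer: 1653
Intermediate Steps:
X(f, v) = 8 + v
3*((-275 + X(9, 6)) + 812) = 3*((-275 + (8 + 6)) + 812) = 3*((-275 + 14) + 812) = 3*(-261 + 812) = 3*551 = 1653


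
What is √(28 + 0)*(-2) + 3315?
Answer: 3315 - 4*√7 ≈ 3304.4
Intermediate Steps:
√(28 + 0)*(-2) + 3315 = √28*(-2) + 3315 = (2*√7)*(-2) + 3315 = -4*√7 + 3315 = 3315 - 4*√7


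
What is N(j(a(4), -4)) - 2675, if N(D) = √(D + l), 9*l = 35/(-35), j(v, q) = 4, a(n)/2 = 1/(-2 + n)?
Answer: -2675 + √35/3 ≈ -2673.0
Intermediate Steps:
a(n) = 2/(-2 + n)
l = -⅑ (l = (35/(-35))/9 = (35*(-1/35))/9 = (⅑)*(-1) = -⅑ ≈ -0.11111)
N(D) = √(-⅑ + D) (N(D) = √(D - ⅑) = √(-⅑ + D))
N(j(a(4), -4)) - 2675 = √(-1 + 9*4)/3 - 2675 = √(-1 + 36)/3 - 2675 = √35/3 - 2675 = -2675 + √35/3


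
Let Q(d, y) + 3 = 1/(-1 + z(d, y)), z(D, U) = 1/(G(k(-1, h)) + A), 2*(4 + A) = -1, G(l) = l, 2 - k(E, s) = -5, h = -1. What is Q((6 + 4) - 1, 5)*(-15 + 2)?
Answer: 182/3 ≈ 60.667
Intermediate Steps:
k(E, s) = 7 (k(E, s) = 2 - 1*(-5) = 2 + 5 = 7)
A = -9/2 (A = -4 + (½)*(-1) = -4 - ½ = -9/2 ≈ -4.5000)
z(D, U) = ⅖ (z(D, U) = 1/(7 - 9/2) = 1/(5/2) = ⅖)
Q(d, y) = -14/3 (Q(d, y) = -3 + 1/(-1 + ⅖) = -3 + 1/(-⅗) = -3 - 5/3 = -14/3)
Q((6 + 4) - 1, 5)*(-15 + 2) = -14*(-15 + 2)/3 = -14/3*(-13) = 182/3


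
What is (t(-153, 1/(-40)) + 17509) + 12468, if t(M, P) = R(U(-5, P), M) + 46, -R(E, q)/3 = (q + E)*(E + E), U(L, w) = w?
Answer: 24000037/800 ≈ 30000.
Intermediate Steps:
R(E, q) = -6*E*(E + q) (R(E, q) = -3*(q + E)*(E + E) = -3*(E + q)*2*E = -6*E*(E + q))
t(M, P) = 46 - 6*P*(M + P) (t(M, P) = -6*P*(P + M) + 46 = -6*P*(M + P) + 46 = 46 - 6*P*(M + P))
(t(-153, 1/(-40)) + 17509) + 12468 = ((46 - 6*(-153 + 1/(-40))/(-40)) + 17509) + 12468 = ((46 - 6*(-1/40)*(-153 - 1/40)) + 17509) + 12468 = ((46 - 6*(-1/40)*(-6121/40)) + 17509) + 12468 = ((46 - 18363/800) + 17509) + 12468 = (18437/800 + 17509) + 12468 = 14025637/800 + 12468 = 24000037/800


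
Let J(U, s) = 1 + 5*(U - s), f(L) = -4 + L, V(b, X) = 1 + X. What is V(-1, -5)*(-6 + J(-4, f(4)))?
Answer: 100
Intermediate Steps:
J(U, s) = 1 - 5*s + 5*U (J(U, s) = 1 + (-5*s + 5*U) = 1 - 5*s + 5*U)
V(-1, -5)*(-6 + J(-4, f(4))) = (1 - 5)*(-6 + (1 - 5*(-4 + 4) + 5*(-4))) = -4*(-6 + (1 - 5*0 - 20)) = -4*(-6 + (1 + 0 - 20)) = -4*(-6 - 19) = -4*(-25) = 100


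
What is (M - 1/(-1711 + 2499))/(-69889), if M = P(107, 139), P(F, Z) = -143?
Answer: 112685/55072532 ≈ 0.0020461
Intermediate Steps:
M = -143
(M - 1/(-1711 + 2499))/(-69889) = (-143 - 1/(-1711 + 2499))/(-69889) = (-143 - 1/788)*(-1/69889) = -112685/788*(-1/69889) = 112685/55072532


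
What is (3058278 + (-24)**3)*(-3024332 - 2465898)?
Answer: -16714752684420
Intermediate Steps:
(3058278 + (-24)**3)*(-3024332 - 2465898) = (3058278 - 13824)*(-5490230) = 3044454*(-5490230) = -16714752684420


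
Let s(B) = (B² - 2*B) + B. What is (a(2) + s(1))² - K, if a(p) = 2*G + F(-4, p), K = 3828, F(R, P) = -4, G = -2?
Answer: -3764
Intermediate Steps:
s(B) = B² - B
a(p) = -8 (a(p) = 2*(-2) - 4 = -4 - 4 = -8)
(a(2) + s(1))² - K = (-8 + 1*(-1 + 1))² - 1*3828 = (-8 + 1*0)² - 3828 = (-8 + 0)² - 3828 = (-8)² - 3828 = 64 - 3828 = -3764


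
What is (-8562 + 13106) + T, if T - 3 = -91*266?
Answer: -19659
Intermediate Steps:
T = -24203 (T = 3 - 91*266 = 3 - 24206 = -24203)
(-8562 + 13106) + T = (-8562 + 13106) - 24203 = 4544 - 24203 = -19659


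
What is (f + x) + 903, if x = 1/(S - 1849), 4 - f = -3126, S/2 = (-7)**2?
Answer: 7061782/1751 ≈ 4033.0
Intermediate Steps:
S = 98 (S = 2*(-7)**2 = 2*49 = 98)
f = 3130 (f = 4 - 1*(-3126) = 4 + 3126 = 3130)
x = -1/1751 (x = 1/(98 - 1849) = 1/(-1751) = -1/1751 ≈ -0.00057110)
(f + x) + 903 = (3130 - 1/1751) + 903 = 5480629/1751 + 903 = 7061782/1751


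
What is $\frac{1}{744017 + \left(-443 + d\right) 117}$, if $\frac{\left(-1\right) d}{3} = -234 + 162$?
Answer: $\frac{1}{717458} \approx 1.3938 \cdot 10^{-6}$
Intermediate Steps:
$d = 216$ ($d = - 3 \left(-234 + 162\right) = \left(-3\right) \left(-72\right) = 216$)
$\frac{1}{744017 + \left(-443 + d\right) 117} = \frac{1}{744017 + \left(-443 + 216\right) 117} = \frac{1}{744017 - 26559} = \frac{1}{717458}$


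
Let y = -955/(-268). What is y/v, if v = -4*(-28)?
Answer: 955/30016 ≈ 0.031816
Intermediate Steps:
y = 955/268 (y = -955*(-1/268) = 955/268 ≈ 3.5634)
v = 112
y/v = (955/268)/112 = (955/268)*(1/112) = 955/30016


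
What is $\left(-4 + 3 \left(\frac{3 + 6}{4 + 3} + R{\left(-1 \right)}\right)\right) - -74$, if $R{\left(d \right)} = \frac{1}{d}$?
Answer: $\frac{496}{7} \approx 70.857$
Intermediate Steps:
$\left(-4 + 3 \left(\frac{3 + 6}{4 + 3} + R{\left(-1 \right)}\right)\right) - -74 = \left(-4 + 3 \left(\frac{3 + 6}{4 + 3} + \frac{1}{-1}\right)\right) - -74 = \left(-4 + 3 \left(\frac{9}{7} - 1\right)\right) + 74 = \left(-4 + 3 \cdot \frac{2}{7}\right) + 74 = \left(-4 + \frac{6}{7}\right) + 74 = - \frac{22}{7} + 74 = \frac{496}{7}$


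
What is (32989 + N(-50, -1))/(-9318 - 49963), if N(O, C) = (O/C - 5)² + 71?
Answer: -35085/59281 ≈ -0.59184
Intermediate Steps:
N(O, C) = 71 + (-5 + O/C)² (N(O, C) = (-5 + O/C)² + 71 = 71 + (-5 + O/C)²)
(32989 + N(-50, -1))/(-9318 - 49963) = (32989 + (71 + (-1*(-50) + 5*(-1))²/(-1)²))/(-9318 - 49963) = (32989 + (71 + 1*(50 - 5)²))/(-59281) = (32989 + (71 + 1*45²))*(-1/59281) = (32989 + (71 + 1*2025))*(-1/59281) = (32989 + (71 + 2025))*(-1/59281) = (32989 + 2096)*(-1/59281) = 35085*(-1/59281) = -35085/59281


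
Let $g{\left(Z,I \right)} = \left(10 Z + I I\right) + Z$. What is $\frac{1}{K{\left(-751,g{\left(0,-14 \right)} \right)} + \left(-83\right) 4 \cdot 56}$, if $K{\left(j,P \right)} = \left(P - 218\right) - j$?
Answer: $- \frac{1}{17863} \approx -5.5982 \cdot 10^{-5}$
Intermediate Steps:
$g{\left(Z,I \right)} = I^{2} + 11 Z$ ($g{\left(Z,I \right)} = \left(10 Z + I^{2}\right) + Z = \left(I^{2} + 10 Z\right) + Z = I^{2} + 11 Z$)
$K{\left(j,P \right)} = -218 + P - j$ ($K{\left(j,P \right)} = \left(P - 218\right) - j = \left(-218 + P\right) - j = -218 + P - j$)
$\frac{1}{K{\left(-751,g{\left(0,-14 \right)} \right)} + \left(-83\right) 4 \cdot 56} = \frac{1}{\left(-218 + \left(\left(-14\right)^{2} + 11 \cdot 0\right) - -751\right) + \left(-83\right) 4 \cdot 56} = \frac{1}{\left(-218 + \left(196 + 0\right) + 751\right) - 18592} = \frac{1}{\left(-218 + 196 + 751\right) - 18592} = \frac{1}{729 - 18592} = \frac{1}{-17863} = - \frac{1}{17863}$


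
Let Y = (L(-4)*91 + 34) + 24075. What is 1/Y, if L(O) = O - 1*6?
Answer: 1/23199 ≈ 4.3105e-5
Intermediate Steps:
L(O) = -6 + O (L(O) = O - 6 = -6 + O)
Y = 23199 (Y = ((-6 - 4)*91 + 34) + 24075 = (-10*91 + 34) + 24075 = (-910 + 34) + 24075 = -876 + 24075 = 23199)
1/Y = 1/23199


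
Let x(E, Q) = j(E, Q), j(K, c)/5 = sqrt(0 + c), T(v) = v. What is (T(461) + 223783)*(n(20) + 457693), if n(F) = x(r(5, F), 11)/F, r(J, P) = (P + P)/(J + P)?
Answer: 102634909092 + 56061*sqrt(11) ≈ 1.0264e+11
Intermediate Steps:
r(J, P) = 2*P/(J + P) (r(J, P) = (2*P)/(J + P) = 2*P/(J + P))
j(K, c) = 5*sqrt(c) (j(K, c) = 5*sqrt(0 + c) = 5*sqrt(c))
x(E, Q) = 5*sqrt(Q)
n(F) = 5*sqrt(11)/F (n(F) = (5*sqrt(11))/F = 5*sqrt(11)/F)
(T(461) + 223783)*(n(20) + 457693) = (461 + 223783)*(5*sqrt(11)/20 + 457693) = 224244*(5*sqrt(11)*(1/20) + 457693) = 224244*(sqrt(11)/4 + 457693) = 224244*(457693 + sqrt(11)/4) = 102634909092 + 56061*sqrt(11)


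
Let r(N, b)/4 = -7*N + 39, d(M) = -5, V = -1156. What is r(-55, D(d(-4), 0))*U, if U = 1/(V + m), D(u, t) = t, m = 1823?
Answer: 1696/667 ≈ 2.5427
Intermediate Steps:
r(N, b) = 156 - 28*N (r(N, b) = 4*(-7*N + 39) = 4*(39 - 7*N) = 156 - 28*N)
U = 1/667 (U = 1/(-1156 + 1823) = 1/667 ≈ 0.0014993)
r(-55, D(d(-4), 0))*U = (156 - 28*(-55))*(1/667) = (156 + 1540)*(1/667) = 1696*(1/667) = 1696/667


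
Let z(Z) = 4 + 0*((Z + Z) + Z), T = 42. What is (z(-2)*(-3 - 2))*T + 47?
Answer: -793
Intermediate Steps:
z(Z) = 4 (z(Z) = 4 + 0*(2*Z + Z) = 4 + 0*(3*Z) = 4 + 0 = 4)
(z(-2)*(-3 - 2))*T + 47 = (4*(-3 - 2))*42 + 47 = (4*(-5))*42 + 47 = -20*42 + 47 = -840 + 47 = -793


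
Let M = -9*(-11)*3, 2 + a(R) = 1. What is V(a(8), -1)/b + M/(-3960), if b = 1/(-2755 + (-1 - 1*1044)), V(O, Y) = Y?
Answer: 151997/40 ≈ 3799.9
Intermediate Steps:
a(R) = -1 (a(R) = -2 + 1 = -1)
b = -1/3800 (b = 1/(-2755 + (-1 - 1044)) = 1/(-2755 - 1045) = 1/(-3800) = -1/3800 ≈ -0.00026316)
M = 297 (M = 99*3 = 297)
V(a(8), -1)/b + M/(-3960) = -1/(-1/3800) + 297/(-3960) = -1*(-3800) + 297*(-1/3960) = 3800 - 3/40 = 151997/40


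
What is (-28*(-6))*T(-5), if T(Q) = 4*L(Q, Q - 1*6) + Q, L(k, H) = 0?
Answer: -840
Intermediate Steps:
T(Q) = Q (T(Q) = 4*0 + Q = 0 + Q = Q)
(-28*(-6))*T(-5) = -28*(-6)*(-5) = 168*(-5) = -840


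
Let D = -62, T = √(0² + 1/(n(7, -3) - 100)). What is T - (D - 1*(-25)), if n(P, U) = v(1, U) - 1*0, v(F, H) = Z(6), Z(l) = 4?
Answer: 37 + I*√6/24 ≈ 37.0 + 0.10206*I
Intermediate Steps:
v(F, H) = 4
n(P, U) = 4 (n(P, U) = 4 - 1*0 = 4 + 0 = 4)
T = I*√6/24 (T = √(0² + 1/(4 - 100)) = √(0 + 1/(-96)) = √(0 - 1/96) = √(-1/96) = I*√6/24 ≈ 0.10206*I)
T - (D - 1*(-25)) = I*√6/24 - (-62 - 1*(-25)) = I*√6/24 - (-62 + 25) = I*√6/24 - 1*(-37) = I*√6/24 + 37 = 37 + I*√6/24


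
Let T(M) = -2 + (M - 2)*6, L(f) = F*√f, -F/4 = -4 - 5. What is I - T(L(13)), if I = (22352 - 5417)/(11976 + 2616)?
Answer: 73741/4864 - 216*√13 ≈ -763.64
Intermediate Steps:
F = 36 (F = -4*(-4 - 5) = -4*(-9) = 36)
L(f) = 36*√f
I = 5645/4864 (I = 16935/14592 = 16935*(1/14592) = 5645/4864 ≈ 1.1606)
T(M) = -14 + 6*M (T(M) = -2 + (-2 + M)*6 = -2 + (-12 + 6*M) = -14 + 6*M)
I - T(L(13)) = 5645/4864 - (-14 + 6*(36*√13)) = 5645/4864 - (-14 + 216*√13) = 5645/4864 + (14 - 216*√13) = 73741/4864 - 216*√13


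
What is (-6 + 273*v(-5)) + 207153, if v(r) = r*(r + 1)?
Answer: 212607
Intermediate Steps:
v(r) = r*(1 + r)
(-6 + 273*v(-5)) + 207153 = (-6 + 273*(-5*(1 - 5))) + 207153 = (-6 + 273*(-5*(-4))) + 207153 = (-6 + 273*20) + 207153 = (-6 + 5460) + 207153 = 5454 + 207153 = 212607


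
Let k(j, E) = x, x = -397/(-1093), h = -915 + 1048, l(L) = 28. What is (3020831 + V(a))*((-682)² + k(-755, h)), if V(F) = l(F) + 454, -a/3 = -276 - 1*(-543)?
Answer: 1535977909739777/1093 ≈ 1.4053e+12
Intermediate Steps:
a = -801 (a = -3*(-276 - 1*(-543)) = -3*(-276 + 543) = -3*267 = -801)
h = 133
x = 397/1093 (x = -397*(-1/1093) = 397/1093 ≈ 0.36322)
V(F) = 482 (V(F) = 28 + 454 = 482)
k(j, E) = 397/1093
(3020831 + V(a))*((-682)² + k(-755, h)) = (3020831 + 482)*((-682)² + 397/1093) = 3021313*(465124 + 397/1093) = 3021313*(508380929/1093) = 1535977909739777/1093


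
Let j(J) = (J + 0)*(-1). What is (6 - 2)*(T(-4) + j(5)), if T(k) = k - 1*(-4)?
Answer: -20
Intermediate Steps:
j(J) = -J (j(J) = J*(-1) = -J)
T(k) = 4 + k (T(k) = k + 4 = 4 + k)
(6 - 2)*(T(-4) + j(5)) = (6 - 2)*((4 - 4) - 1*5) = 4*(0 - 5) = 4*(-5) = -20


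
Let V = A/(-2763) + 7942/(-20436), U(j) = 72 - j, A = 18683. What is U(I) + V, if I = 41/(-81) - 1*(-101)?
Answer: -3018966037/84697002 ≈ -35.644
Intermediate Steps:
I = 8140/81 (I = 41*(-1/81) + 101 = -41/81 + 101 = 8140/81 ≈ 100.49)
V = -67291589/9410778 (V = 18683/(-2763) + 7942/(-20436) = 18683*(-1/2763) + 7942*(-1/20436) = -18683/2763 - 3971/10218 = -67291589/9410778 ≈ -7.1505)
U(I) + V = (72 - 1*8140/81) - 67291589/9410778 = (72 - 8140/81) - 67291589/9410778 = -2308/81 - 67291589/9410778 = -3018966037/84697002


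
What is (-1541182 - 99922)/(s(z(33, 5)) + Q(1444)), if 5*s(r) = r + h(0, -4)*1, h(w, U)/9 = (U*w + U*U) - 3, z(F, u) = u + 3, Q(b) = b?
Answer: -1641104/1469 ≈ -1117.2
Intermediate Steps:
z(F, u) = 3 + u
h(w, U) = -27 + 9*U² + 9*U*w (h(w, U) = 9*((U*w + U*U) - 3) = 9*((U*w + U²) - 3) = 9*((U² + U*w) - 3) = 9*(-3 + U² + U*w) = -27 + 9*U² + 9*U*w)
s(r) = 117/5 + r/5 (s(r) = (r + (-27 + 9*(-4)² + 9*(-4)*0)*1)/5 = (r + (-27 + 9*16 + 0)*1)/5 = (r + (-27 + 144 + 0)*1)/5 = (r + 117*1)/5 = (r + 117)/5 = (117 + r)/5 = 117/5 + r/5)
(-1541182 - 99922)/(s(z(33, 5)) + Q(1444)) = (-1541182 - 99922)/((117/5 + (3 + 5)/5) + 1444) = -1641104/((117/5 + (⅕)*8) + 1444) = -1641104/((117/5 + 8/5) + 1444) = -1641104/(25 + 1444) = -1641104/1469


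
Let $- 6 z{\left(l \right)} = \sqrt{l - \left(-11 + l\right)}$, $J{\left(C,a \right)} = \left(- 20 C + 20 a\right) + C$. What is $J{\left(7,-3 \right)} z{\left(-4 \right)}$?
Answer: $\frac{193 \sqrt{11}}{6} \approx 106.68$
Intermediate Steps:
$J{\left(C,a \right)} = - 19 C + 20 a$
$z{\left(l \right)} = - \frac{\sqrt{11}}{6}$ ($z{\left(l \right)} = - \frac{\sqrt{l - \left(-11 + l\right)}}{6} = - \frac{\sqrt{11}}{6}$)
$J{\left(7,-3 \right)} z{\left(-4 \right)} = \left(\left(-19\right) 7 + 20 \left(-3\right)\right) \left(- \frac{\sqrt{11}}{6}\right) = \left(-133 - 60\right) \left(- \frac{\sqrt{11}}{6}\right) = - 193 \left(- \frac{\sqrt{11}}{6}\right) = \frac{193 \sqrt{11}}{6}$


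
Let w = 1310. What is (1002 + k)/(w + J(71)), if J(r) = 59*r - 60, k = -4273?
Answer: -3271/5439 ≈ -0.60140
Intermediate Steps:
J(r) = -60 + 59*r
(1002 + k)/(w + J(71)) = (1002 - 4273)/(1310 + (-60 + 59*71)) = -3271/(1310 + (-60 + 4189)) = -3271/(1310 + 4129) = -3271/5439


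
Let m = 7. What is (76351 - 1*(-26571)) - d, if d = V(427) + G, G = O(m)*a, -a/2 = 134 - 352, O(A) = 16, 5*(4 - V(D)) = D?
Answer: 480137/5 ≈ 96027.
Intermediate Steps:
V(D) = 4 - D/5
a = 436 (a = -2*(134 - 352) = -2*(-218) = 436)
G = 6976 (G = 16*436 = 6976)
d = 34473/5 (d = (4 - ⅕*427) + 6976 = (4 - 427/5) + 6976 = -407/5 + 6976 = 34473/5 ≈ 6894.6)
(76351 - 1*(-26571)) - d = (76351 - 1*(-26571)) - 1*34473/5 = (76351 + 26571) - 34473/5 = 102922 - 34473/5 = 480137/5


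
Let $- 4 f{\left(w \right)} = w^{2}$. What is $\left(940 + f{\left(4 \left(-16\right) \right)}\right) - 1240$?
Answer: $-1324$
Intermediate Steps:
$f{\left(w \right)} = - \frac{w^{2}}{4}$
$\left(940 + f{\left(4 \left(-16\right) \right)}\right) - 1240 = \left(940 - \frac{\left(4 \left(-16\right)\right)^{2}}{4}\right) - 1240 = \left(940 - \frac{\left(-64\right)^{2}}{4}\right) - 1240 = \left(940 - 1024\right) - 1240 = -84 - 1240 = -1324$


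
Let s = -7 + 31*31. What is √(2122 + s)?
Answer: 2*√769 ≈ 55.462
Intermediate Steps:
s = 954 (s = -7 + 961 = 954)
√(2122 + s) = √(2122 + 954) = √3076 = 2*√769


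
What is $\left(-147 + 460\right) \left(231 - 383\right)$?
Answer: $-47576$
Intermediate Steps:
$\left(-147 + 460\right) \left(231 - 383\right) = 313 \left(-152\right) = -47576$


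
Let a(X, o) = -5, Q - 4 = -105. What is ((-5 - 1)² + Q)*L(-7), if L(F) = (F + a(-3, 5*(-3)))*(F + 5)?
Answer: -1560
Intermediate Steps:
Q = -101 (Q = 4 - 105 = -101)
L(F) = (-5 + F)*(5 + F) (L(F) = (F - 5)*(F + 5) = (-5 + F)*(5 + F))
((-5 - 1)² + Q)*L(-7) = ((-5 - 1)² - 101)*(-25 + (-7)²) = ((-6)² - 101)*(-25 + 49) = (36 - 101)*24 = -65*24 = -1560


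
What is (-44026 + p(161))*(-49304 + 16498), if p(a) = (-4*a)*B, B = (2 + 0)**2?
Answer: 1528825212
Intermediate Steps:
B = 4 (B = 2**2 = 4)
p(a) = -16*a (p(a) = -4*a*4 = -16*a)
(-44026 + p(161))*(-49304 + 16498) = (-44026 - 16*161)*(-49304 + 16498) = (-44026 - 2576)*(-32806) = -46602*(-32806) = 1528825212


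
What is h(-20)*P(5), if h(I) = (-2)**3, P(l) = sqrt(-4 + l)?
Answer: -8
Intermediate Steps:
h(I) = -8
h(-20)*P(5) = -8*sqrt(-4 + 5) = -8*sqrt(1) = -8*1 = -8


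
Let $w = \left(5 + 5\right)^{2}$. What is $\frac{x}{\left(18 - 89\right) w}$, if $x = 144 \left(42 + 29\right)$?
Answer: $- \frac{36}{25} \approx -1.44$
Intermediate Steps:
$w = 100$ ($w = 10^{2} = 100$)
$x = 10224$ ($x = 144 \cdot 71 = 10224$)
$\frac{x}{\left(18 - 89\right) w} = \frac{10224}{\left(18 - 89\right) 100} = \frac{10224}{\left(-71\right) 100} = \frac{10224}{-7100} = 10224 \left(- \frac{1}{7100}\right) = - \frac{36}{25}$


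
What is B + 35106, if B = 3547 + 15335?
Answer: 53988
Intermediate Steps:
B = 18882
B + 35106 = 18882 + 35106 = 53988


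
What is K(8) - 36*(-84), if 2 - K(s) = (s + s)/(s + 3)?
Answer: 33270/11 ≈ 3024.5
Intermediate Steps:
K(s) = 2 - 2*s/(3 + s) (K(s) = 2 - (s + s)/(s + 3) = 2 - 2*s/(3 + s))
K(8) - 36*(-84) = 6/(3 + 8) - 36*(-84) = 6/11 + 3024 = 33270/11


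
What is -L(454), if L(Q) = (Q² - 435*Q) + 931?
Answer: -9557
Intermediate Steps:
L(Q) = 931 + Q² - 435*Q
-L(454) = -(931 + 454² - 435*454) = -(931 + 206116 - 197490) = -1*9557 = -9557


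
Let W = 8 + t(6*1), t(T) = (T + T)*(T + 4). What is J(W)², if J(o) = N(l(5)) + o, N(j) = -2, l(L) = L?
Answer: 15876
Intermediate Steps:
t(T) = 2*T*(4 + T) (t(T) = (2*T)*(4 + T) = 2*T*(4 + T))
W = 128 (W = 8 + 2*(6*1)*(4 + 6*1) = 8 + 2*6*(4 + 6) = 8 + 2*6*10 = 8 + 120 = 128)
J(o) = -2 + o
J(W)² = (-2 + 128)² = 126² = 15876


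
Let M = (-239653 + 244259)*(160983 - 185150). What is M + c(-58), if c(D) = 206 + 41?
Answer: -111312955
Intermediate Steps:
c(D) = 247
M = -111313202 (M = 4606*(-24167) = -111313202)
M + c(-58) = -111313202 + 247 = -111312955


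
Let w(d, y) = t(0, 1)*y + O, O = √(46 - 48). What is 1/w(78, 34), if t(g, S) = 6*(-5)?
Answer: -510/520201 - I*√2/1040402 ≈ -0.00098039 - 1.3593e-6*I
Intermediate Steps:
t(g, S) = -30
O = I*√2 (O = √(-2) = I*√2 ≈ 1.4142*I)
w(d, y) = -30*y + I*√2
1/w(78, 34) = 1/(-30*34 + I*√2) = 1/(-1020 + I*√2)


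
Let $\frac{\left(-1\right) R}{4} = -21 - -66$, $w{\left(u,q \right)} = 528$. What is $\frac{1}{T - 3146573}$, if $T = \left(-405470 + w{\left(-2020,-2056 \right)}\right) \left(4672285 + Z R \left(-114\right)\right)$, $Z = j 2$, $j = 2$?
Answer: $- \frac{1}{1925245218403} \approx -5.1941 \cdot 10^{-13}$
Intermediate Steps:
$R = -180$ ($R = - 4 \left(-21 - -66\right) = - 4 \left(-21 + 66\right) = \left(-4\right) 45 = -180$)
$Z = 4$ ($Z = 2 \cdot 2 = 4$)
$T = -1925242071830$ ($T = \left(-405470 + 528\right) \left(4672285 + 4 \left(-180\right) \left(-114\right)\right) = - 404942 \left(4672285 - -82080\right) = - 404942 \left(4672285 + 82080\right) = \left(-404942\right) 4754365 = -1925242071830$)
$\frac{1}{T - 3146573} = \frac{1}{-1925242071830 - 3146573} = \frac{1}{-1925245218403} = - \frac{1}{1925245218403}$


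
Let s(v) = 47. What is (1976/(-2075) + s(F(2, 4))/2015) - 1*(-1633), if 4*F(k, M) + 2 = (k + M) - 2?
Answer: 1364778602/836225 ≈ 1632.1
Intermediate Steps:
F(k, M) = -1 + M/4 + k/4 (F(k, M) = -½ + ((k + M) - 2)/4 = -½ + ((M + k) - 2)/4 = -½ + (-2 + M + k)/4 = -½ + (-½ + M/4 + k/4) = -1 + M/4 + k/4)
(1976/(-2075) + s(F(2, 4))/2015) - 1*(-1633) = (1976/(-2075) + 47/2015) - 1*(-1633) = (1976*(-1/2075) + 47*(1/2015)) + 1633 = (-1976/2075 + 47/2015) + 1633 = -776823/836225 + 1633 = 1364778602/836225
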